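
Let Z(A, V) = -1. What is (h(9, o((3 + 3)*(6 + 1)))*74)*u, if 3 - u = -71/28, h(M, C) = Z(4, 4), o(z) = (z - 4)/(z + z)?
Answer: -5735/14 ≈ -409.64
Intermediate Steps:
o(z) = (-4 + z)/(2*z) (o(z) = (-4 + z)/((2*z)) = (-4 + z)*(1/(2*z)) = (-4 + z)/(2*z))
h(M, C) = -1
u = 155/28 (u = 3 - (-71)/28 = 3 - 1*(-71/28) = 3 + 71/28 = 155/28 ≈ 5.5357)
(h(9, o((3 + 3)*(6 + 1)))*74)*u = -1*74*(155/28) = -74*155/28 = -5735/14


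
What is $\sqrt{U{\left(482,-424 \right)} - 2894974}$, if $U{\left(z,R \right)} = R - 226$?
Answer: $6 i \sqrt{80434} \approx 1701.7 i$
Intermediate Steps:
$U{\left(z,R \right)} = -226 + R$
$\sqrt{U{\left(482,-424 \right)} - 2894974} = \sqrt{\left(-226 - 424\right) - 2894974} = \sqrt{-650 - 2894974} = \sqrt{-2895624} = 6 i \sqrt{80434}$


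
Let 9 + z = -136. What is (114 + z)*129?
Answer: -3999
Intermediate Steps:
z = -145 (z = -9 - 136 = -145)
(114 + z)*129 = (114 - 145)*129 = -31*129 = -3999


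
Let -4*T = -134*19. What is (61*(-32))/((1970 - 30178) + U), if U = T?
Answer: 3904/55143 ≈ 0.070798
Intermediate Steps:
T = 1273/2 (T = -(-67)*19/2 = -1/4*(-2546) = 1273/2 ≈ 636.50)
U = 1273/2 ≈ 636.50
(61*(-32))/((1970 - 30178) + U) = (61*(-32))/((1970 - 30178) + 1273/2) = -1952/(-28208 + 1273/2) = -1952/(-55143/2) = -1952*(-2/55143) = 3904/55143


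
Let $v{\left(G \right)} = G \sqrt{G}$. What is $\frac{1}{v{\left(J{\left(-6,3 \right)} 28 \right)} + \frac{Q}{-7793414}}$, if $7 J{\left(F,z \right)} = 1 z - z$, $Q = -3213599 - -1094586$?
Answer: $\frac{7793414}{2119013} \approx 3.6779$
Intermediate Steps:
$Q = -2119013$ ($Q = -3213599 + 1094586 = -2119013$)
$J{\left(F,z \right)} = 0$ ($J{\left(F,z \right)} = \frac{1 z - z}{7} = \frac{z - z}{7} = \frac{1}{7} \cdot 0 = 0$)
$v{\left(G \right)} = G^{\frac{3}{2}}$
$\frac{1}{v{\left(J{\left(-6,3 \right)} 28 \right)} + \frac{Q}{-7793414}} = \frac{1}{\left(0 \cdot 28\right)^{\frac{3}{2}} - \frac{2119013}{-7793414}} = \frac{1}{0^{\frac{3}{2}} - - \frac{2119013}{7793414}} = \frac{1}{0 + \frac{2119013}{7793414}} = \frac{1}{\frac{2119013}{7793414}} = \frac{7793414}{2119013}$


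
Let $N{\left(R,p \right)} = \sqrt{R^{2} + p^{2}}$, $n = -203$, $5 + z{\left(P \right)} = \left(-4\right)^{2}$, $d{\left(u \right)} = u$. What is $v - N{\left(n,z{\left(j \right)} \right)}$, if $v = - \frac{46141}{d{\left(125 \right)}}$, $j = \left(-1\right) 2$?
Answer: $- \frac{46141}{125} - \sqrt{41330} \approx -572.43$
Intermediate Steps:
$j = -2$
$z{\left(P \right)} = 11$ ($z{\left(P \right)} = -5 + \left(-4\right)^{2} = -5 + 16 = 11$)
$v = - \frac{46141}{125} \approx -369.13$
$v - N{\left(n,z{\left(j \right)} \right)} = - \frac{46141}{125} - \sqrt{\left(-203\right)^{2} + 11^{2}} = - \frac{46141}{125} - \sqrt{41209 + 121} = - \frac{46141}{125} - \sqrt{41330}$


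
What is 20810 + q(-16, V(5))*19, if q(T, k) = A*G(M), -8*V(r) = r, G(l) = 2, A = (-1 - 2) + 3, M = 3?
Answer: 20810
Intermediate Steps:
A = 0 (A = -3 + 3 = 0)
V(r) = -r/8
q(T, k) = 0 (q(T, k) = 0*2 = 0)
20810 + q(-16, V(5))*19 = 20810 + 0*19 = 20810 + 0 = 20810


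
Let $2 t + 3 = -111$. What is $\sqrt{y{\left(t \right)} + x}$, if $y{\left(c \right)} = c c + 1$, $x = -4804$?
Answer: $i \sqrt{1554} \approx 39.421 i$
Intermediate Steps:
$t = -57$ ($t = - \frac{3}{2} + \frac{1}{2} \left(-111\right) = - \frac{3}{2} - \frac{111}{2} = -57$)
$y{\left(c \right)} = 1 + c^{2}$ ($y{\left(c \right)} = c^{2} + 1 = 1 + c^{2}$)
$\sqrt{y{\left(t \right)} + x} = \sqrt{\left(1 + \left(-57\right)^{2}\right) - 4804} = \sqrt{\left(1 + 3249\right) - 4804} = \sqrt{3250 - 4804} = \sqrt{-1554} = i \sqrt{1554}$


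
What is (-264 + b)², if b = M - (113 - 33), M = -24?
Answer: 135424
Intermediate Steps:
b = -104 (b = -24 - (113 - 33) = -24 - 1*80 = -24 - 80 = -104)
(-264 + b)² = (-264 - 104)² = (-368)² = 135424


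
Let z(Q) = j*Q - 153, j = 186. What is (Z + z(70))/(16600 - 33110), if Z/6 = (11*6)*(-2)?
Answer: -2415/3302 ≈ -0.73137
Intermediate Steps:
z(Q) = -153 + 186*Q (z(Q) = 186*Q - 153 = -153 + 186*Q)
Z = -792 (Z = 6*((11*6)*(-2)) = 6*(66*(-2)) = 6*(-132) = -792)
(Z + z(70))/(16600 - 33110) = (-792 + (-153 + 186*70))/(16600 - 33110) = (-792 + (-153 + 13020))/(-16510) = (-792 + 12867)*(-1/16510) = 12075*(-1/16510) = -2415/3302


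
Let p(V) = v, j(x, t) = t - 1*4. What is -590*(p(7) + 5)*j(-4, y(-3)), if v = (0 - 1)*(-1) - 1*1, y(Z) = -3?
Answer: 20650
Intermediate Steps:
j(x, t) = -4 + t (j(x, t) = t - 4 = -4 + t)
v = 0 (v = -1*(-1) - 1 = 1 - 1 = 0)
p(V) = 0
-590*(p(7) + 5)*j(-4, y(-3)) = -590*(0 + 5)*(-4 - 3) = -2950*(-7) = -590*(-35) = 20650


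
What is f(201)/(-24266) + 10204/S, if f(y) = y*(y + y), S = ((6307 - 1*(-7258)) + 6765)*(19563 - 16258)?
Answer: -1357222822759/407612078225 ≈ -3.3297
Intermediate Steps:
S = 67190650 (S = ((6307 + 7258) + 6765)*3305 = (13565 + 6765)*3305 = 20330*3305 = 67190650)
f(y) = 2*y² (f(y) = y*(2*y) = 2*y²)
f(201)/(-24266) + 10204/S = (2*201²)/(-24266) + 10204/67190650 = (2*40401)*(-1/24266) + 10204*(1/67190650) = 80802*(-1/24266) + 5102/33595325 = -40401/12133 + 5102/33595325 = -1357222822759/407612078225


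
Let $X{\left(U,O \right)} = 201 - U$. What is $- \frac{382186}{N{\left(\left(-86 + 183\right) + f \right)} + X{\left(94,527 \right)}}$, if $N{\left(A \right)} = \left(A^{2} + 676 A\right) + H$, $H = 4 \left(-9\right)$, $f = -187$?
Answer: $\frac{382186}{52669} \approx 7.2564$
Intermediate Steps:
$H = -36$
$N{\left(A \right)} = -36 + A^{2} + 676 A$ ($N{\left(A \right)} = \left(A^{2} + 676 A\right) - 36 = -36 + A^{2} + 676 A$)
$- \frac{382186}{N{\left(\left(-86 + 183\right) + f \right)} + X{\left(94,527 \right)}} = - \frac{382186}{\left(-36 + \left(\left(-86 + 183\right) - 187\right)^{2} + 676 \left(\left(-86 + 183\right) - 187\right)\right) + \left(201 - 94\right)} = - \frac{382186}{\left(-36 + \left(97 - 187\right)^{2} + 676 \left(97 - 187\right)\right) + \left(201 - 94\right)} = - \frac{382186}{\left(-36 + \left(-90\right)^{2} + 676 \left(-90\right)\right) + 107} = - \frac{382186}{\left(-36 + 8100 - 60840\right) + 107} = - \frac{382186}{-52776 + 107} = - \frac{382186}{-52669} = \left(-382186\right) \left(- \frac{1}{52669}\right) = \frac{382186}{52669}$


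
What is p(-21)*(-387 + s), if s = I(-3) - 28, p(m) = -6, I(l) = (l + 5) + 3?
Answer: 2460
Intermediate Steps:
I(l) = 8 + l (I(l) = (5 + l) + 3 = 8 + l)
s = -23 (s = (8 - 3) - 28 = 5 - 28 = -23)
p(-21)*(-387 + s) = -6*(-387 - 23) = -6*(-410) = 2460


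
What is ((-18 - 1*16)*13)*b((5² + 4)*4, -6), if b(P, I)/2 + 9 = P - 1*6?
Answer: -89284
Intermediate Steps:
b(P, I) = -30 + 2*P (b(P, I) = -18 + 2*(P - 1*6) = -18 + 2*(P - 6) = -18 + 2*(-6 + P) = -18 + (-12 + 2*P) = -30 + 2*P)
((-18 - 1*16)*13)*b((5² + 4)*4, -6) = ((-18 - 1*16)*13)*(-30 + 2*((5² + 4)*4)) = ((-18 - 16)*13)*(-30 + 2*((25 + 4)*4)) = (-34*13)*(-30 + 2*(29*4)) = -442*(-30 + 2*116) = -442*(-30 + 232) = -442*202 = -89284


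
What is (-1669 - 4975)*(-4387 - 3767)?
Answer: 54175176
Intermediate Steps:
(-1669 - 4975)*(-4387 - 3767) = -6644*(-8154) = 54175176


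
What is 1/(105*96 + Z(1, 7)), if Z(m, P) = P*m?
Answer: 1/10087 ≈ 9.9138e-5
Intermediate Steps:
1/(105*96 + Z(1, 7)) = 1/(105*96 + 7*1) = 1/(10080 + 7) = 1/10087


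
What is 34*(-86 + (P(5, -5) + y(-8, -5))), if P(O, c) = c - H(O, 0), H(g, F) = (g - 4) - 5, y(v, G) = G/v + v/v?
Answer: -11611/4 ≈ -2902.8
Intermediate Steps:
y(v, G) = 1 + G/v (y(v, G) = G/v + 1 = 1 + G/v)
H(g, F) = -9 + g (H(g, F) = (-4 + g) - 5 = -9 + g)
P(O, c) = 9 + c - O (P(O, c) = c - (-9 + O) = c + (9 - O) = 9 + c - O)
34*(-86 + (P(5, -5) + y(-8, -5))) = 34*(-86 + ((9 - 5 - 1*5) + (-5 - 8)/(-8))) = 34*(-86 + ((9 - 5 - 5) - ⅛*(-13))) = 34*(-86 + (-1 + 13/8)) = 34*(-86 + 5/8) = 34*(-683/8) = -11611/4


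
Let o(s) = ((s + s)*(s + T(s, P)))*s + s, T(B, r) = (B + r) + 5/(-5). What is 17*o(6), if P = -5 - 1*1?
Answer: 6222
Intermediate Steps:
P = -6 (P = -5 - 1 = -6)
T(B, r) = -1 + B + r (T(B, r) = (B + r) + 5*(-1/5) = (B + r) - 1 = -1 + B + r)
o(s) = s + 2*s**2*(-7 + 2*s) (o(s) = ((s + s)*(s + (-1 + s - 6)))*s + s = ((2*s)*(s + (-7 + s)))*s + s = ((2*s)*(-7 + 2*s))*s + s = (2*s*(-7 + 2*s))*s + s = 2*s**2*(-7 + 2*s) + s = s + 2*s**2*(-7 + 2*s))
17*o(6) = 17*(6*(1 - 14*6 + 4*6**2)) = 17*(6*(1 - 84 + 4*36)) = 17*(6*(1 - 84 + 144)) = 17*(6*61) = 17*366 = 6222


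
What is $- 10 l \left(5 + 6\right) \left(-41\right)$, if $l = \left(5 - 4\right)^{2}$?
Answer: $4510$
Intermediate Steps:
$l = 1$ ($l = 1^{2} = 1$)
$- 10 l \left(5 + 6\right) \left(-41\right) = - 10 \cdot 1 \left(5 + 6\right) \left(-41\right) = - 10 \cdot 1 \cdot 11 \left(-41\right) = \left(-10\right) 11 \left(-41\right) = \left(-110\right) \left(-41\right) = 4510$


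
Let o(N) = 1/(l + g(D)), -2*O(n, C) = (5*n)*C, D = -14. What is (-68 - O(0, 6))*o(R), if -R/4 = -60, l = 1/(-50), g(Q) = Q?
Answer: 3400/701 ≈ 4.8502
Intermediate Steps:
O(n, C) = -5*C*n/2 (O(n, C) = -5*n*C/2 = -5*C*n/2)
l = -1/50 ≈ -0.020000
R = 240 (R = -4*(-60) = 240)
o(N) = -50/701 (o(N) = 1/(-1/50 - 14) = 1/(-701/50) = -50/701)
(-68 - O(0, 6))*o(R) = (-68 - (-5)*6*0/2)*(-50/701) = (-68 - 1*0)*(-50/701) = (-68 + 0)*(-50/701) = -68*(-50/701) = 3400/701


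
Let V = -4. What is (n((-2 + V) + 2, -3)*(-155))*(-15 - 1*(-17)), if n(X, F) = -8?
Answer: 2480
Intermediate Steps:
(n((-2 + V) + 2, -3)*(-155))*(-15 - 1*(-17)) = (-8*(-155))*(-15 - 1*(-17)) = 1240*(-15 + 17) = 1240*2 = 2480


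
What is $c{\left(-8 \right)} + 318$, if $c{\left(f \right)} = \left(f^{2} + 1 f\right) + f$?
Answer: $366$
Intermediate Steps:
$c{\left(f \right)} = f^{2} + 2 f$ ($c{\left(f \right)} = \left(f^{2} + f\right) + f = \left(f + f^{2}\right) + f = f^{2} + 2 f$)
$c{\left(-8 \right)} + 318 = - 8 \left(2 - 8\right) + 318 = \left(-8\right) \left(-6\right) + 318 = 48 + 318 = 366$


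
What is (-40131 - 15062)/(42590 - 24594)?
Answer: -55193/17996 ≈ -3.0670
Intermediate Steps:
(-40131 - 15062)/(42590 - 24594) = -55193/17996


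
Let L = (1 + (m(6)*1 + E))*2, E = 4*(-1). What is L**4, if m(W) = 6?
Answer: 1296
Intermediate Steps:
E = -4
L = 6 (L = (1 + (6*1 - 4))*2 = (1 + (6 - 4))*2 = (1 + 2)*2 = 3*2 = 6)
L**4 = 6**4 = 1296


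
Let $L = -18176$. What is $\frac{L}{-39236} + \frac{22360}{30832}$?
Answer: $\frac{44928731}{37803886} \approx 1.1885$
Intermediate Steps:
$\frac{L}{-39236} + \frac{22360}{30832} = - \frac{18176}{-39236} + \frac{22360}{30832} = \left(-18176\right) \left(- \frac{1}{39236}\right) + 22360 \cdot \frac{1}{30832} = \frac{4544}{9809} + \frac{2795}{3854} = \frac{44928731}{37803886}$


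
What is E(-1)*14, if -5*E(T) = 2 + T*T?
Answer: -42/5 ≈ -8.4000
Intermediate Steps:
E(T) = -⅖ - T²/5 (E(T) = -(2 + T*T)/5 = -(2 + T²)/5 = -⅖ - T²/5)
E(-1)*14 = (-⅖ - ⅕*(-1)²)*14 = (-⅖ - ⅕*1)*14 = (-⅖ - ⅕)*14 = -⅗*14 = -42/5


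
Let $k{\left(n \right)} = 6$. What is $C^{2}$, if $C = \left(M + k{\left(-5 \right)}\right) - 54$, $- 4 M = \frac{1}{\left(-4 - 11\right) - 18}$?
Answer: $\frac{40132225}{17424} \approx 2303.3$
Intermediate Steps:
$M = \frac{1}{132}$ ($M = - \frac{1}{4 \left(\left(-4 - 11\right) - 18\right)} = - \frac{1}{4 \left(-15 - 18\right)} = - \frac{1}{4 \left(-33\right)} = \left(- \frac{1}{4}\right) \left(- \frac{1}{33}\right) = \frac{1}{132} \approx 0.0075758$)
$C = - \frac{6335}{132}$ ($C = \left(\frac{1}{132} + 6\right) - 54 = \frac{793}{132} - 54 = - \frac{6335}{132} \approx -47.992$)
$C^{2} = \left(- \frac{6335}{132}\right)^{2} = \frac{40132225}{17424}$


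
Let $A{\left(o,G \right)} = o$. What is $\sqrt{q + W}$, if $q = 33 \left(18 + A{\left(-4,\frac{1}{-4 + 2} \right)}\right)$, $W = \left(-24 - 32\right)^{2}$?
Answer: $\sqrt{3598} \approx 59.983$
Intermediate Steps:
$W = 3136$ ($W = \left(-56\right)^{2} = 3136$)
$q = 462$ ($q = 33 \left(18 - 4\right) = 33 \cdot 14 = 462$)
$\sqrt{q + W} = \sqrt{462 + 3136} = \sqrt{3598}$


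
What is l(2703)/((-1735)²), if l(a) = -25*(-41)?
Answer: 41/120409 ≈ 0.00034051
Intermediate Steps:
l(a) = 1025
l(2703)/((-1735)²) = 1025/((-1735)²) = 1025/3010225 = 1025*(1/3010225) = 41/120409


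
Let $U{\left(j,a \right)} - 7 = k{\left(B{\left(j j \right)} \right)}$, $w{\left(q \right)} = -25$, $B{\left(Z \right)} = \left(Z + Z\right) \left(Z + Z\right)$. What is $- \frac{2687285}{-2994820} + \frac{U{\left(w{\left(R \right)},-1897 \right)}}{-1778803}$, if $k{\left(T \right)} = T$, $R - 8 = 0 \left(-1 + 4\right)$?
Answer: $\frac{20144681223}{1065438960092} \approx 0.018907$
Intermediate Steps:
$B{\left(Z \right)} = 4 Z^{2}$ ($B{\left(Z \right)} = 2 Z 2 Z = 4 Z^{2}$)
$R = 8$ ($R = 8 + 0 \left(-1 + 4\right) = 8 + 0 \cdot 3 = 8 + 0 = 8$)
$U{\left(j,a \right)} = 7 + 4 j^{4}$ ($U{\left(j,a \right)} = 7 + 4 \left(j j\right)^{2} = 7 + 4 \left(j^{2}\right)^{2} = 7 + 4 j^{4}$)
$- \frac{2687285}{-2994820} + \frac{U{\left(w{\left(R \right)},-1897 \right)}}{-1778803} = - \frac{2687285}{-2994820} + \frac{7 + 4 \left(-25\right)^{4}}{-1778803} = \left(-2687285\right) \left(- \frac{1}{2994820}\right) + \left(7 + 4 \cdot 390625\right) \left(- \frac{1}{1778803}\right) = \frac{537457}{598964} + \left(7 + 1562500\right) \left(- \frac{1}{1778803}\right) = \frac{537457}{598964} + 1562507 \left(- \frac{1}{1778803}\right) = \frac{537457}{598964} - \frac{1562507}{1778803} = \frac{20144681223}{1065438960092}$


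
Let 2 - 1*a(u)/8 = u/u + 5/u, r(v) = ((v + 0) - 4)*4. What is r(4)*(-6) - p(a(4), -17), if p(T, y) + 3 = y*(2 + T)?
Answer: 3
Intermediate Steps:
r(v) = -16 + 4*v (r(v) = (v - 4)*4 = (-4 + v)*4 = -16 + 4*v)
a(u) = 8 - 40/u (a(u) = 16 - 8*(u/u + 5/u) = 16 - 8*(1 + 5/u) = 16 + (-8 - 40/u) = 8 - 40/u)
p(T, y) = -3 + y*(2 + T)
r(4)*(-6) - p(a(4), -17) = (-16 + 4*4)*(-6) - (-3 + 2*(-17) + (8 - 40/4)*(-17)) = (-16 + 16)*(-6) - (-3 - 34 + (8 - 40*¼)*(-17)) = 0*(-6) - (-3 - 34 + (8 - 10)*(-17)) = 0 - (-3 - 34 - 2*(-17)) = 0 - (-3 - 34 + 34) = 0 - 1*(-3) = 0 + 3 = 3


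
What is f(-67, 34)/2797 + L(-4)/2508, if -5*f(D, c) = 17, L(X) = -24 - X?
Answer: -80584/8768595 ≈ -0.0091901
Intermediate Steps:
f(D, c) = -17/5 (f(D, c) = -1/5*17 = -17/5)
f(-67, 34)/2797 + L(-4)/2508 = -17/5/2797 + (-24 - 1*(-4))/2508 = -17/5*1/2797 + (-24 + 4)*(1/2508) = -17/13985 - 20*1/2508 = -17/13985 - 5/627 = -80584/8768595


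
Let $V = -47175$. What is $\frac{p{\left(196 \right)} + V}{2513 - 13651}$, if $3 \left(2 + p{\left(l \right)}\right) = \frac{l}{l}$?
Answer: $\frac{70765}{16707} \approx 4.2356$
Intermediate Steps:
$p{\left(l \right)} = - \frac{5}{3}$ ($p{\left(l \right)} = -2 + \frac{l \frac{1}{l}}{3} = -2 + \frac{1}{3} \cdot 1 = -2 + \frac{1}{3} = - \frac{5}{3}$)
$\frac{p{\left(196 \right)} + V}{2513 - 13651} = \frac{- \frac{5}{3} - 47175}{2513 - 13651} = - \frac{141530}{3 \left(-11138\right)} = \left(- \frac{141530}{3}\right) \left(- \frac{1}{11138}\right) = \frac{70765}{16707}$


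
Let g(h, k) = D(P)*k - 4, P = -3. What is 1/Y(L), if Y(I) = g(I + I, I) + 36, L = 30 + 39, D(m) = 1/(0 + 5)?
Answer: 5/229 ≈ 0.021834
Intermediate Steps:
D(m) = 1/5
L = 69
g(h, k) = -4 + k/5 (g(h, k) = k/5 - 4 = -4 + k/5)
Y(I) = 32 + I/5 (Y(I) = (-4 + I/5) + 36 = 32 + I/5)
1/Y(L) = 1/(32 + (1/5)*69) = 1/(32 + 69/5) = 1/(229/5) = 5/229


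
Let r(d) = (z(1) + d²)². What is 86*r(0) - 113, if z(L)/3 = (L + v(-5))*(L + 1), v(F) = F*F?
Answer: 2092783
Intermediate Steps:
v(F) = F²
z(L) = 3*(1 + L)*(25 + L) (z(L) = 3*((L + (-5)²)*(L + 1)) = 3*((L + 25)*(1 + L)) = 3*((25 + L)*(1 + L)) = 3*((1 + L)*(25 + L)) = 3*(1 + L)*(25 + L))
r(d) = (156 + d²)² (r(d) = ((75 + 3*1² + 78*1) + d²)² = ((75 + 3*1 + 78) + d²)² = ((75 + 3 + 78) + d²)² = (156 + d²)²)
86*r(0) - 113 = 86*(156 + 0²)² - 113 = 86*(156 + 0)² - 113 = 86*156² - 113 = 86*24336 - 113 = 2092896 - 113 = 2092783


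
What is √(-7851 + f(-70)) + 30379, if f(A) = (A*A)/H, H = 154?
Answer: 30379 + I*√946121/11 ≈ 30379.0 + 88.426*I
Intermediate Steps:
f(A) = A²/154 (f(A) = (A*A)/154 = A²*(1/154) = A²/154)
√(-7851 + f(-70)) + 30379 = √(-7851 + (1/154)*(-70)²) + 30379 = √(-7851 + (1/154)*4900) + 30379 = √(-7851 + 350/11) + 30379 = √(-86011/11) + 30379 = I*√946121/11 + 30379 = 30379 + I*√946121/11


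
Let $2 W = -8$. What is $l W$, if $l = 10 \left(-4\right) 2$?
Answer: $320$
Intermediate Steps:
$W = -4$ ($W = \frac{1}{2} \left(-8\right) = -4$)
$l = -80$ ($l = \left(-40\right) 2 = -80$)
$l W = \left(-80\right) \left(-4\right) = 320$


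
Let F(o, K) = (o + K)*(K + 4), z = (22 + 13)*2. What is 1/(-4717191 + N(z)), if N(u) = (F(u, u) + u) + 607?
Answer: -1/4706154 ≈ -2.1249e-7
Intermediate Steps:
z = 70 (z = 35*2 = 70)
F(o, K) = (4 + K)*(K + o) (F(o, K) = (K + o)*(4 + K) = (4 + K)*(K + o))
N(u) = 607 + 2*u² + 9*u (N(u) = ((u² + 4*u + 4*u + u*u) + u) + 607 = ((u² + 4*u + 4*u + u²) + u) + 607 = ((2*u² + 8*u) + u) + 607 = (2*u² + 9*u) + 607 = 607 + 2*u² + 9*u)
1/(-4717191 + N(z)) = 1/(-4717191 + (607 + 2*70² + 9*70)) = 1/(-4717191 + (607 + 2*4900 + 630)) = 1/(-4717191 + (607 + 9800 + 630)) = 1/(-4717191 + 11037) = 1/(-4706154) = -1/4706154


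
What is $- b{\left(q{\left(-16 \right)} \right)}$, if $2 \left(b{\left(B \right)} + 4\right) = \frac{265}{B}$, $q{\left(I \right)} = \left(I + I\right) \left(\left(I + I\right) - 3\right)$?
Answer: $\frac{1739}{448} \approx 3.8817$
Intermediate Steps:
$q{\left(I \right)} = 2 I \left(-3 + 2 I\right)$ ($q{\left(I \right)} = 2 I \left(2 I - 3\right) = 2 I \left(-3 + 2 I\right)$)
$b{\left(B \right)} = -4 + \frac{265}{2 B}$ ($b{\left(B \right)} = -4 + \frac{265 \frac{1}{B}}{2} = -4 + \frac{265}{2 B}$)
$- b{\left(q{\left(-16 \right)} \right)} = - (-4 + \frac{265}{2 \cdot 2 \left(-16\right) \left(-3 + 2 \left(-16\right)\right)}) = - (-4 + \frac{265}{2 \cdot 2 \left(-16\right) \left(-3 - 32\right)}) = - (-4 + \frac{265}{2 \cdot 2 \left(-16\right) \left(-35\right)}) = - (-4 + \frac{265}{2 \cdot 1120}) = - (-4 + \frac{265}{2} \cdot \frac{1}{1120}) = - (-4 + \frac{53}{448}) = \left(-1\right) \left(- \frac{1739}{448}\right) = \frac{1739}{448}$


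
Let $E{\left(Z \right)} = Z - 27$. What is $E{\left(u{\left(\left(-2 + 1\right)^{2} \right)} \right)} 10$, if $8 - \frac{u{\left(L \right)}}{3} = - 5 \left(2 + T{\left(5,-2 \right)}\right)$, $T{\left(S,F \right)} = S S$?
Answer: $4020$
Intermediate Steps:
$T{\left(S,F \right)} = S^{2}$
$u{\left(L \right)} = 429$ ($u{\left(L \right)} = 24 - 3 \left(- 5 \left(2 + 5^{2}\right)\right) = 24 - 3 \left(- 5 \left(2 + 25\right)\right) = 24 - 3 \left(\left(-5\right) 27\right) = 24 - -405 = 24 + 405 = 429$)
$E{\left(Z \right)} = -27 + Z$
$E{\left(u{\left(\left(-2 + 1\right)^{2} \right)} \right)} 10 = \left(-27 + 429\right) 10 = 402 \cdot 10 = 4020$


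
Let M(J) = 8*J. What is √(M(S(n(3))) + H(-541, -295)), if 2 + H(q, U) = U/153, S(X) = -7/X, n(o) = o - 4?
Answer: √135439/51 ≈ 7.2161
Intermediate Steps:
n(o) = -4 + o
H(q, U) = -2 + U/153
√(M(S(n(3))) + H(-541, -295)) = √(8*(-7/(-4 + 3)) + (-2 + (1/153)*(-295))) = √(8*(-7/(-1)) + (-2 - 295/153)) = √(8*(-7*(-1)) - 601/153) = √(8*7 - 601/153) = √(56 - 601/153) = √(7967/153) = √135439/51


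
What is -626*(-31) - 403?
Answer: 19003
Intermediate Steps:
-626*(-31) - 403 = -313*(-62) - 403 = 19406 - 403 = 19003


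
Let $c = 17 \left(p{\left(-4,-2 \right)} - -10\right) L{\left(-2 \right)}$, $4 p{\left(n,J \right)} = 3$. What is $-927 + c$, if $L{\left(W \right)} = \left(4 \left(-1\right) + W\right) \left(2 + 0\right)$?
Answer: $-3120$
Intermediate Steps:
$p{\left(n,J \right)} = \frac{3}{4}$ ($p{\left(n,J \right)} = \frac{1}{4} \cdot 3 = \frac{3}{4}$)
$L{\left(W \right)} = -8 + 2 W$ ($L{\left(W \right)} = \left(-4 + W\right) 2 = -8 + 2 W$)
$c = -2193$ ($c = 17 \left(\frac{3}{4} - -10\right) \left(-8 + 2 \left(-2\right)\right) = 17 \left(\frac{3}{4} + 10\right) \left(-8 - 4\right) = 17 \cdot \frac{43}{4} \left(-12\right) = \frac{731}{4} \left(-12\right) = -2193$)
$-927 + c = -927 - 2193 = -3120$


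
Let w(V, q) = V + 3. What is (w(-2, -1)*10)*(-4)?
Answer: -40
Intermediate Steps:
w(V, q) = 3 + V
(w(-2, -1)*10)*(-4) = ((3 - 2)*10)*(-4) = (1*10)*(-4) = 10*(-4) = -40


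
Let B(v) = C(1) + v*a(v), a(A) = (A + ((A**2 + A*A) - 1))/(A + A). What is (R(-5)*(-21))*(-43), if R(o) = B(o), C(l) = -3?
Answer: 17157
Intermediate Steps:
a(A) = (-1 + A + 2*A**2)/(2*A) (a(A) = (A + ((A**2 + A**2) - 1))/((2*A)) = (A + (2*A**2 - 1))*(1/(2*A)) = (A + (-1 + 2*A**2))*(1/(2*A)) = (-1 + A + 2*A**2)*(1/(2*A)) = (-1 + A + 2*A**2)/(2*A))
B(v) = -3 + v*(1/2 + v - 1/(2*v))
R(o) = -7/2 + o*(1 + 2*o)/2
(R(-5)*(-21))*(-43) = ((-7/2 + (1/2)*(-5)*(1 + 2*(-5)))*(-21))*(-43) = ((-7/2 + (1/2)*(-5)*(1 - 10))*(-21))*(-43) = ((-7/2 + (1/2)*(-5)*(-9))*(-21))*(-43) = ((-7/2 + 45/2)*(-21))*(-43) = (19*(-21))*(-43) = -399*(-43) = 17157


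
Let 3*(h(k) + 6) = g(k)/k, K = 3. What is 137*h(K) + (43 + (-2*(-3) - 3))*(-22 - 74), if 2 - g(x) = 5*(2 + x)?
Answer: -50293/9 ≈ -5588.1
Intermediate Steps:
g(x) = -8 - 5*x (g(x) = 2 - 5*(2 + x) = 2 - (10 + 5*x) = 2 + (-10 - 5*x) = -8 - 5*x)
h(k) = -6 + (-8 - 5*k)/(3*k) (h(k) = -6 + ((-8 - 5*k)/k)/3 = -6 + (-8 - 5*k)/(3*k))
137*h(K) + (43 + (-2*(-3) - 3))*(-22 - 74) = 137*((1/3)*(-8 - 23*3)/3) + (43 + (-2*(-3) - 3))*(-22 - 74) = 137*((1/3)*(1/3)*(-8 - 69)) + (43 + (6 - 3))*(-96) = 137*((1/3)*(1/3)*(-77)) + (43 + 3)*(-96) = 137*(-77/9) + 46*(-96) = -10549/9 - 4416 = -50293/9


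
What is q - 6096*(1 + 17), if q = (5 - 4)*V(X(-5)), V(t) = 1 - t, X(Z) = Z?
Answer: -109722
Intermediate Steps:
q = 6 (q = (5 - 4)*(1 - 1*(-5)) = 1*(1 + 5) = 1*6 = 6)
q - 6096*(1 + 17) = 6 - 6096*(1 + 17) = 6 - 6096*18 = 6 - 1524*72 = 6 - 109728 = -109722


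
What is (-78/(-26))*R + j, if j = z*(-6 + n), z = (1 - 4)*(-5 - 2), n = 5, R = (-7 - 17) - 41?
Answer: -216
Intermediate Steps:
R = -65 (R = -24 - 41 = -65)
z = 21 (z = -3*(-7) = 21)
j = -21 (j = 21*(-6 + 5) = 21*(-1) = -21)
(-78/(-26))*R + j = -78/(-26)*(-65) - 21 = -78*(-1/26)*(-65) - 21 = 3*(-65) - 21 = -195 - 21 = -216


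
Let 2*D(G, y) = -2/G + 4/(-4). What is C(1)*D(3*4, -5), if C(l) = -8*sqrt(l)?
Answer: 14/3 ≈ 4.6667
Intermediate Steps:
D(G, y) = -1/2 - 1/G (D(G, y) = (-2/G + 4/(-4))/2 = (-2/G + 4*(-1/4))/2 = (-2/G - 1)/2 = (-1 - 2/G)/2 = -1/2 - 1/G)
C(1)*D(3*4, -5) = (-8*sqrt(1))*((-2 - 3*4)/(2*((3*4)))) = (-8*1)*((1/2)*(-2 - 1*12)/12) = -4*(-2 - 12)/12 = -4*(-14)/12 = -8*(-7/12) = 14/3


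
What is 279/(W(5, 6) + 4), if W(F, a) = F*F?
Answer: 279/29 ≈ 9.6207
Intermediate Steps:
W(F, a) = F**2
279/(W(5, 6) + 4) = 279/(5**2 + 4) = 279/(25 + 4) = 279/29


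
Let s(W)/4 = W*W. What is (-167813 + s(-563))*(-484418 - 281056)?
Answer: -842069624862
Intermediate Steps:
s(W) = 4*W² (s(W) = 4*(W*W) = 4*W²)
(-167813 + s(-563))*(-484418 - 281056) = (-167813 + 4*(-563)²)*(-484418 - 281056) = (-167813 + 4*316969)*(-765474) = (-167813 + 1267876)*(-765474) = 1100063*(-765474) = -842069624862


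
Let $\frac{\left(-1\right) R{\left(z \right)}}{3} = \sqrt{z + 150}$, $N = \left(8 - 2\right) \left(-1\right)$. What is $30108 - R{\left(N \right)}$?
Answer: $30144$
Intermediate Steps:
$N = -6$ ($N = 6 \left(-1\right) = -6$)
$R{\left(z \right)} = - 3 \sqrt{150 + z}$ ($R{\left(z \right)} = - 3 \sqrt{z + 150} = - 3 \sqrt{150 + z}$)
$30108 - R{\left(N \right)} = 30108 - - 3 \sqrt{150 - 6} = 30108 - - 3 \sqrt{144} = 30108 - \left(-3\right) 12 = 30108 - -36 = 30108 + 36 = 30144$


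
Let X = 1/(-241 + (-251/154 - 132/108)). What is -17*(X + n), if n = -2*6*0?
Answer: 23562/337979 ≈ 0.069714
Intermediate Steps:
n = 0 (n = -12*0 = 0)
X = -1386/337979 (X = 1/(-241 + (-251*1/154 - 132*1/108)) = 1/(-241 + (-251/154 - 11/9)) = 1/(-241 - 3953/1386) = 1/(-337979/1386) = -1386/337979 ≈ -0.0041008)
-17*(X + n) = -17*(-1386/337979 + 0) = -17*(-1386/337979) = 23562/337979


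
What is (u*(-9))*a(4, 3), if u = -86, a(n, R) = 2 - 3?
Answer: -774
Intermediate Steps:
a(n, R) = -1
(u*(-9))*a(4, 3) = -86*(-9)*(-1) = 774*(-1) = -774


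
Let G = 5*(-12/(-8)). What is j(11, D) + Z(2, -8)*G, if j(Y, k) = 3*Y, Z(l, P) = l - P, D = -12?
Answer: 108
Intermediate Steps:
G = 15/2 (G = 5*(-12*(-⅛)) = 5*(3/2) = 15/2 ≈ 7.5000)
j(11, D) + Z(2, -8)*G = 3*11 + (2 - 1*(-8))*(15/2) = 33 + (2 + 8)*(15/2) = 33 + 10*(15/2) = 33 + 75 = 108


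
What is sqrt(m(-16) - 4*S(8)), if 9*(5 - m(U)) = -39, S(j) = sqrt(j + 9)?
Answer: 2*sqrt(21 - 9*sqrt(17))/3 ≈ 2.6756*I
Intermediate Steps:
S(j) = sqrt(9 + j)
m(U) = 28/3 (m(U) = 5 - 1/9*(-39) = 5 + 13/3 = 28/3)
sqrt(m(-16) - 4*S(8)) = sqrt(28/3 - 4*sqrt(9 + 8)) = sqrt(28/3 - 4*sqrt(17))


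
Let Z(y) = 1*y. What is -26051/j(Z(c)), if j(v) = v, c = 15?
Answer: -26051/15 ≈ -1736.7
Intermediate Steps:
Z(y) = y
-26051/j(Z(c)) = -26051/15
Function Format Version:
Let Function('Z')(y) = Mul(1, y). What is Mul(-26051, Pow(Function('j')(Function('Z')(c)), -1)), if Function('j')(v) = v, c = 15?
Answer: Rational(-26051, 15) ≈ -1736.7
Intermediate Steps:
Function('Z')(y) = y
Mul(-26051, Pow(Function('j')(Function('Z')(c)), -1)) = Mul(-26051, Pow(15, -1)) = Mul(-26051, Rational(1, 15)) = Rational(-26051, 15)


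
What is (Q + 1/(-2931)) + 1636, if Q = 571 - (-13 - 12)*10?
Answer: 7201466/2931 ≈ 2457.0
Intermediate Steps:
Q = 821 (Q = 571 - (-25)*10 = 571 - 1*(-250) = 571 + 250 = 821)
(Q + 1/(-2931)) + 1636 = (821 + 1/(-2931)) + 1636 = (821 - 1/2931) + 1636 = 2406350/2931 + 1636 = 7201466/2931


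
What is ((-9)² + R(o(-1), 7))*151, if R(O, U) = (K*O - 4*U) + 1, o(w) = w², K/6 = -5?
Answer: 3624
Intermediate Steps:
K = -30 (K = 6*(-5) = -30)
R(O, U) = 1 - 30*O - 4*U (R(O, U) = (-30*O - 4*U) + 1 = 1 - 30*O - 4*U)
((-9)² + R(o(-1), 7))*151 = ((-9)² + (1 - 30*(-1)² - 4*7))*151 = (81 + (1 - 30*1 - 28))*151 = (81 + (1 - 30 - 28))*151 = (81 - 57)*151 = 24*151 = 3624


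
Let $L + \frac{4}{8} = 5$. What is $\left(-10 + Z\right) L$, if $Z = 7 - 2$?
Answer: $- \frac{45}{2} \approx -22.5$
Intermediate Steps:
$L = \frac{9}{2}$ ($L = - \frac{1}{2} + 5 = \frac{9}{2} \approx 4.5$)
$Z = 5$ ($Z = 7 - 2 = 5$)
$\left(-10 + Z\right) L = \left(-10 + 5\right) \frac{9}{2} = \left(-5\right) \frac{9}{2} = - \frac{45}{2}$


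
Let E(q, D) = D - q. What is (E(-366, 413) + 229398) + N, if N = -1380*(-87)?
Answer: 350237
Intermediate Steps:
N = 120060
(E(-366, 413) + 229398) + N = ((413 - 1*(-366)) + 229398) + 120060 = ((413 + 366) + 229398) + 120060 = (779 + 229398) + 120060 = 230177 + 120060 = 350237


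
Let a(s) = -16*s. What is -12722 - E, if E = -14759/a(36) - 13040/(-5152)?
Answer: -1182398311/92736 ≈ -12750.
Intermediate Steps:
E = 2610919/92736 (E = -14759/((-16*36)) - 13040/(-5152) = -14759/(-576) - 13040*(-1/5152) = -14759*(-1/576) + 815/322 = 14759/576 + 815/322 = 2610919/92736 ≈ 28.154)
-12722 - E = -12722 - 1*2610919/92736 = -12722 - 2610919/92736 = -1182398311/92736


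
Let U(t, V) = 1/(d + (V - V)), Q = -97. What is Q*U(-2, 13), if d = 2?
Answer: -97/2 ≈ -48.500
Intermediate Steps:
U(t, V) = 1/2 (U(t, V) = 1/(2 + (V - V)) = 1/(2 + 0) = 1/2)
Q*U(-2, 13) = -97*1/2 = -97/2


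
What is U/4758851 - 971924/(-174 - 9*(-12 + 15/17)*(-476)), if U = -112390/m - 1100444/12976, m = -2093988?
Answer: 42229518706645795723/2076970237790989476 ≈ 20.332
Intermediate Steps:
U = -143928634877/1698224268 (U = -112390/(-2093988) - 1100444/12976 = -112390*(-1/2093988) - 1100444*1/12976 = 56195/1046994 - 275111/3244 = -143928634877/1698224268 ≈ -84.752)
U/4758851 - 971924/(-174 - 9*(-12 + 15/17)*(-476)) = -143928634877/1698224268/4758851 - 971924/(-174 - 9*(-12 + 15/17)*(-476)) = -143928634877/1698224268*1/4758851 - 971924/(-174 - 9*(-12 + 15*(1/17))*(-476)) = -143928634877/8081596255996068 - 971924/(-174 - 9*(-12 + 15/17)*(-476)) = -143928634877/8081596255996068 - 971924/(-174 - 9*(-189/17)*(-476)) = -143928634877/8081596255996068 - 971924/(-174 + (1701/17)*(-476)) = -143928634877/8081596255996068 - 971924/(-174 - 47628) = -143928634877/8081596255996068 - 971924/(-47802) = -143928634877/8081596255996068 - 971924*(-1/47802) = -143928634877/8081596255996068 + 485962/23901 = 42229518706645795723/2076970237790989476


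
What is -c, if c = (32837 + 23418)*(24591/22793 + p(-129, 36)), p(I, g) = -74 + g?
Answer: 47341001465/22793 ≈ 2.0770e+6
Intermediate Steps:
c = -47341001465/22793 (c = (32837 + 23418)*(24591/22793 + (-74 + 36)) = 56255*(24591*(1/22793) - 38) = 56255*(24591/22793 - 38) = 56255*(-841543/22793) = -47341001465/22793 ≈ -2.0770e+6)
-c = -1*(-47341001465/22793) = 47341001465/22793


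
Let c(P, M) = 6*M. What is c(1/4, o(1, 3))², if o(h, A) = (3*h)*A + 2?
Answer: 4356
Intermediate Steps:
o(h, A) = 2 + 3*A*h (o(h, A) = 3*A*h + 2 = 2 + 3*A*h)
c(1/4, o(1, 3))² = (6*(2 + 3*3*1))² = (6*(2 + 9))² = (6*11)² = 66² = 4356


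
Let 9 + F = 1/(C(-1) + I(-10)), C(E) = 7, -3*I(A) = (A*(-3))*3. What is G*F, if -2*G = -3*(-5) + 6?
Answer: 2184/23 ≈ 94.957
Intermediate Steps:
I(A) = 3*A (I(A) = -A*(-3)*3/3 = -(-3*A)*3/3 = -(-3)*A = 3*A)
G = -21/2 (G = -(-3*(-5) + 6)/2 = -(15 + 6)/2 = -½*21 = -21/2 ≈ -10.500)
F = -208/23 (F = -9 + 1/(7 + 3*(-10)) = -9 + 1/(7 - 30) = -9 + 1/(-23) = -9 - 1/23 = -208/23 ≈ -9.0435)
G*F = -21/2*(-208/23) = 2184/23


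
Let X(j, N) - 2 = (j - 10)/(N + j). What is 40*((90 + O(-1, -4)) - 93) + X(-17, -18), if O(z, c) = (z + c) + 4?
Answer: -5503/35 ≈ -157.23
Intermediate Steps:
O(z, c) = 4 + c + z (O(z, c) = (c + z) + 4 = 4 + c + z)
X(j, N) = 2 + (-10 + j)/(N + j) (X(j, N) = 2 + (j - 10)/(N + j) = 2 + (-10 + j)/(N + j))
40*((90 + O(-1, -4)) - 93) + X(-17, -18) = 40*((90 + (4 - 4 - 1)) - 93) + (-10 + 2*(-18) + 3*(-17))/(-18 - 17) = 40*((90 - 1) - 93) + (-10 - 36 - 51)/(-35) = 40*(89 - 93) - 1/35*(-97) = 40*(-4) + 97/35 = -160 + 97/35 = -5503/35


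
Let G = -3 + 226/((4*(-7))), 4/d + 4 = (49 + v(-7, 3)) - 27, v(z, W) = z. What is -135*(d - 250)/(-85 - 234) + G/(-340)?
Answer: -352807141/3340568 ≈ -105.61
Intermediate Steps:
d = 4/11 (d = 4/(-4 + ((49 - 7) - 27)) = 4/(-4 + (42 - 27)) = 4/(-4 + 15) = 4/11 ≈ 0.36364)
G = -155/14 (G = -3 + 226/(-28) = -3 + 226*(-1/28) = -3 - 113/14 = -155/14 ≈ -11.071)
-135*(d - 250)/(-85 - 234) + G/(-340) = -135*(4/11 - 250)/(-85 - 234) - 155/14/(-340) = -135/((-319/(-2746/11))) - 155/14*(-1/340) = -135/((-319*(-11/2746))) + 31/952 = -135/3509/2746 + 31/952 = -135*2746/3509 + 31/952 = -370710/3509 + 31/952 = -352807141/3340568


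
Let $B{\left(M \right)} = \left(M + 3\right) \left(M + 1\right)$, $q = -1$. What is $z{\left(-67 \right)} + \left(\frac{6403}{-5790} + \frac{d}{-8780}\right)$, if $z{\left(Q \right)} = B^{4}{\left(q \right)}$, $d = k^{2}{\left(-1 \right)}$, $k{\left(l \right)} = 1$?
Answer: $- \frac{5622413}{5083620} \approx -1.106$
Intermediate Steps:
$B{\left(M \right)} = \left(1 + M\right) \left(3 + M\right)$ ($B{\left(M \right)} = \left(3 + M\right) \left(1 + M\right) = \left(1 + M\right) \left(3 + M\right)$)
$d = 1$ ($d = 1^{2} = 1$)
$z{\left(Q \right)} = 0$ ($z{\left(Q \right)} = \left(3 + \left(-1\right)^{2} + 4 \left(-1\right)\right)^{4} = \left(3 + 1 - 4\right)^{4} = 0^{4} = 0$)
$z{\left(-67 \right)} + \left(\frac{6403}{-5790} + \frac{d}{-8780}\right) = 0 + \left(\frac{6403}{-5790} + 1 \frac{1}{-8780}\right) = 0 + \left(6403 \left(- \frac{1}{5790}\right) + 1 \left(- \frac{1}{8780}\right)\right) = 0 - \frac{5622413}{5083620} = - \frac{5622413}{5083620}$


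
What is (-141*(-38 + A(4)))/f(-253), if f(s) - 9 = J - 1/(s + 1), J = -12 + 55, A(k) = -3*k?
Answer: 355320/2621 ≈ 135.57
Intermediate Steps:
J = 43
f(s) = 52 - 1/(1 + s) (f(s) = 9 + (43 - 1/(s + 1)) = 9 + (43 - 1/(1 + s)) = 52 - 1/(1 + s))
(-141*(-38 + A(4)))/f(-253) = (-141*(-38 - 3*4))/(((51 + 52*(-253))/(1 - 253))) = (-141*(-38 - 12))/(((51 - 13156)/(-252))) = (-141*(-50))/((-1/252*(-13105))) = 7050/(13105/252) = 7050*(252/13105) = 355320/2621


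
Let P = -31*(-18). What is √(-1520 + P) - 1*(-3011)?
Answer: 3011 + I*√962 ≈ 3011.0 + 31.016*I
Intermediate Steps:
P = 558
√(-1520 + P) - 1*(-3011) = √(-1520 + 558) - 1*(-3011) = √(-962) + 3011 = I*√962 + 3011 = 3011 + I*√962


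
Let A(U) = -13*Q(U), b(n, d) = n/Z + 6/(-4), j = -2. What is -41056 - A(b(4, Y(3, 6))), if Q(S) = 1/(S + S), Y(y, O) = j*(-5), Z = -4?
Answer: -205293/5 ≈ -41059.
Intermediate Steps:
Y(y, O) = 10 (Y(y, O) = -2*(-5) = 10)
Q(S) = 1/(2*S)
b(n, d) = -3/2 - n/4 (b(n, d) = n/(-4) + 6/(-4) = n*(-¼) + 6*(-¼) = -n/4 - 3/2 = -3/2 - n/4)
A(U) = -13/(2*U)
-41056 - A(b(4, Y(3, 6))) = -41056 - (-13)/(2*(-3/2 - ¼*4)) = -41056 - (-13)/(2*(-3/2 - 1)) = -41056 - (-13)/(2*(-5/2)) = -41056 - (-13)*(-2)/(2*5) = -41056 - 1*13/5 = -41056 - 13/5 = -205293/5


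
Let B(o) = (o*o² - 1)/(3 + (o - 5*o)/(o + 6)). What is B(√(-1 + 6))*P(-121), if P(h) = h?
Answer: -5357/29 - 5951*√5/29 ≈ -643.58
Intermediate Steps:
B(o) = (-1 + o³)/(3 - 4*o/(6 + o)) (B(o) = (o³ - 1)/(3 + (-4*o)/(6 + o)) = (-1 + o³)/(3 - 4*o/(6 + o)))
B(√(-1 + 6))*P(-121) = ((6 + √(-1 + 6) - (√(-1 + 6))⁴ - 6*(-1 + 6)^(3/2))/(-18 + √(-1 + 6)))*(-121) = ((6 + √5 - (√5)⁴ - 6*5*√5)/(-18 + √5))*(-121) = ((6 + √5 - 1*25 - 30*√5)/(-18 + √5))*(-121) = ((6 + √5 - 25 - 30*√5)/(-18 + √5))*(-121) = ((-19 - 29*√5)/(-18 + √5))*(-121) = -121*(-19 - 29*√5)/(-18 + √5)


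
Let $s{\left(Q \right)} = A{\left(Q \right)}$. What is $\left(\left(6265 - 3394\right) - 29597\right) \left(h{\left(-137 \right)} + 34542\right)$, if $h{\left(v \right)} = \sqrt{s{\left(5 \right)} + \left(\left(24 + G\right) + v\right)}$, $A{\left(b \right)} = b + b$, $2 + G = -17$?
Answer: $-923169492 - 26726 i \sqrt{122} \approx -9.2317 \cdot 10^{8} - 2.952 \cdot 10^{5} i$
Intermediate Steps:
$G = -19$ ($G = -2 - 17 = -19$)
$A{\left(b \right)} = 2 b$
$s{\left(Q \right)} = 2 Q$
$h{\left(v \right)} = \sqrt{15 + v}$ ($h{\left(v \right)} = \sqrt{2 \cdot 5 + \left(\left(24 - 19\right) + v\right)} = \sqrt{10 + \left(5 + v\right)} = \sqrt{15 + v}$)
$\left(\left(6265 - 3394\right) - 29597\right) \left(h{\left(-137 \right)} + 34542\right) = \left(\left(6265 - 3394\right) - 29597\right) \left(\sqrt{15 - 137} + 34542\right) = \left(\left(6265 - 3394\right) - 29597\right) \left(\sqrt{-122} + 34542\right) = \left(2871 - 29597\right) \left(i \sqrt{122} + 34542\right) = - 26726 \left(34542 + i \sqrt{122}\right) = -923169492 - 26726 i \sqrt{122}$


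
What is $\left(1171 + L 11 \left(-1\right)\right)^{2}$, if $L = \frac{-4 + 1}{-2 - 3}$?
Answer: $\frac{33895684}{25} \approx 1.3558 \cdot 10^{6}$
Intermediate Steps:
$L = \frac{3}{5}$ ($L = - \frac{3}{-5} = \left(-3\right) \left(- \frac{1}{5}\right) = \frac{3}{5} \approx 0.6$)
$\left(1171 + L 11 \left(-1\right)\right)^{2} = \left(1171 + \frac{3}{5} \cdot 11 \left(-1\right)\right)^{2} = \left(1171 + \frac{33}{5} \left(-1\right)\right)^{2} = \left(1171 - \frac{33}{5}\right)^{2} = \left(\frac{5822}{5}\right)^{2} = \frac{33895684}{25}$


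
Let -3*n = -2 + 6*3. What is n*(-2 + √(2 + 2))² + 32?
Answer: 32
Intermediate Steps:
n = -16/3 (n = -(-2 + 6*3)/3 = -(-2 + 18)/3 = -⅓*16 = -16/3 ≈ -5.3333)
n*(-2 + √(2 + 2))² + 32 = -16*(-2 + √(2 + 2))²/3 + 32 = -16*(-2 + √4)²/3 + 32 = -16*(-2 + 2)²/3 + 32 = -16/3*0² + 32 = -16/3*0 + 32 = 0 + 32 = 32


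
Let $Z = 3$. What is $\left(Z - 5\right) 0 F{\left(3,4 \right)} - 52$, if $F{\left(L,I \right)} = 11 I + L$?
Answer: $-52$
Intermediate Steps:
$F{\left(L,I \right)} = L + 11 I$
$\left(Z - 5\right) 0 F{\left(3,4 \right)} - 52 = \left(3 - 5\right) 0 \left(3 + 11 \cdot 4\right) - 52 = \left(-2\right) 0 \left(3 + 44\right) - 52 = 0 \cdot 47 - 52 = 0 - 52 = -52$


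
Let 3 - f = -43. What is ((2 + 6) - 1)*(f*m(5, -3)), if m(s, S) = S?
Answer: -966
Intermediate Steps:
f = 46 (f = 3 - 1*(-43) = 3 + 43 = 46)
((2 + 6) - 1)*(f*m(5, -3)) = ((2 + 6) - 1)*(46*(-3)) = (8 - 1)*(-138) = 7*(-138) = -966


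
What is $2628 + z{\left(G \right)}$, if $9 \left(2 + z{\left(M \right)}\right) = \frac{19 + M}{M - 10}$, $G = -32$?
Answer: $\frac{992641}{378} \approx 2626.0$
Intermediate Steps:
$z{\left(M \right)} = -2 + \frac{19 + M}{9 \left(-10 + M\right)}$ ($z{\left(M \right)} = -2 + \frac{\left(19 + M\right) \frac{1}{M - 10}}{9} = -2 + \frac{\left(19 + M\right) \frac{1}{-10 + M}}{9} = -2 + \frac{\frac{1}{-10 + M} \left(19 + M\right)}{9} = -2 + \frac{19 + M}{9 \left(-10 + M\right)}$)
$2628 + z{\left(G \right)} = 2628 + \frac{199 - -544}{9 \left(-10 - 32\right)} = 2628 + \frac{199 + 544}{9 \left(-42\right)} = 2628 + \frac{1}{9} \left(- \frac{1}{42}\right) 743 = 2628 - \frac{743}{378} = \frac{992641}{378}$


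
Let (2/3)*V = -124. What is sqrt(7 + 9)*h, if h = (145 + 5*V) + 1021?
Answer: 944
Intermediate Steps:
V = -186 (V = (3/2)*(-124) = -186)
h = 236 (h = (145 + 5*(-186)) + 1021 = (145 - 930) + 1021 = -785 + 1021 = 236)
sqrt(7 + 9)*h = sqrt(7 + 9)*236 = sqrt(16)*236 = 4*236 = 944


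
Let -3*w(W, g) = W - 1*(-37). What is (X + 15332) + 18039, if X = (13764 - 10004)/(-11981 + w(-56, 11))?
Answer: 299702131/8981 ≈ 33371.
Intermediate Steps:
w(W, g) = -37/3 - W/3 (w(W, g) = -(W - 1*(-37))/3 = -(W + 37)/3 = -(37 + W)/3 = -37/3 - W/3)
X = -2820/8981 (X = (13764 - 10004)/(-11981 + (-37/3 - ⅓*(-56))) = 3760/(-11981 + (-37/3 + 56/3)) = 3760/(-11981 + 19/3) = 3760/(-35924/3) = 3760*(-3/35924) = -2820/8981 ≈ -0.31400)
(X + 15332) + 18039 = (-2820/8981 + 15332) + 18039 = 137693872/8981 + 18039 = 299702131/8981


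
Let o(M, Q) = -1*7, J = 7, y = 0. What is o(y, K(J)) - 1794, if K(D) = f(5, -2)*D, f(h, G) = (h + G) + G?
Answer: -1801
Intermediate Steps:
f(h, G) = h + 2*G (f(h, G) = (G + h) + G = h + 2*G)
K(D) = D (K(D) = (5 + 2*(-2))*D = (5 - 4)*D = 1*D = D)
o(M, Q) = -7
o(y, K(J)) - 1794 = -7 - 1794 = -1801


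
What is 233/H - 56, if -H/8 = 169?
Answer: -75945/1352 ≈ -56.172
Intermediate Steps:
H = -1352 (H = -8*169 = -1352)
233/H - 56 = 233/(-1352) - 56 = 233*(-1/1352) - 56 = -233/1352 - 56 = -75945/1352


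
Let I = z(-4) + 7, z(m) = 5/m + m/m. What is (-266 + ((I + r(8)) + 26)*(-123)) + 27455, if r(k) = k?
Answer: 88707/4 ≈ 22177.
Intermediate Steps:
z(m) = 1 + 5/m (z(m) = 5/m + 1 = 1 + 5/m)
I = 27/4 (I = (5 - 4)/(-4) + 7 = -¼*1 + 7 = -¼ + 7 = 27/4 ≈ 6.7500)
(-266 + ((I + r(8)) + 26)*(-123)) + 27455 = (-266 + ((27/4 + 8) + 26)*(-123)) + 27455 = (-266 + (59/4 + 26)*(-123)) + 27455 = (-266 + (163/4)*(-123)) + 27455 = (-266 - 20049/4) + 27455 = -21113/4 + 27455 = 88707/4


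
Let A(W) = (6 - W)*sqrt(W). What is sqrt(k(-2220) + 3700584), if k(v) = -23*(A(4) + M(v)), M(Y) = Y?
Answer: 8*sqrt(58618) ≈ 1936.9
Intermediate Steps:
A(W) = sqrt(W)*(6 - W)
k(v) = -92 - 23*v (k(v) = -23*(sqrt(4)*(6 - 1*4) + v) = -23*(2*(6 - 4) + v) = -23*(2*2 + v) = -23*(4 + v) = -92 - 23*v)
sqrt(k(-2220) + 3700584) = sqrt((-92 - 23*(-2220)) + 3700584) = sqrt((-92 + 51060) + 3700584) = sqrt(50968 + 3700584) = sqrt(3751552) = 8*sqrt(58618)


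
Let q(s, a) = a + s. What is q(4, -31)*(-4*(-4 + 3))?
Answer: -108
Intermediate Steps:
q(4, -31)*(-4*(-4 + 3)) = (-31 + 4)*(-4*(-4 + 3)) = -(-108)*(-1) = -27*4 = -108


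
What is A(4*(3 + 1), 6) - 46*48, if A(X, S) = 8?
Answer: -2200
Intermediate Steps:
A(4*(3 + 1), 6) - 46*48 = 8 - 46*48 = 8 - 2208 = -2200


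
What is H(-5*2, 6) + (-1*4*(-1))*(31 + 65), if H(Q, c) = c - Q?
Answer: 400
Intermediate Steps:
H(-5*2, 6) + (-1*4*(-1))*(31 + 65) = (6 - (-5)*2) + (-1*4*(-1))*(31 + 65) = (6 - 1*(-10)) - 4*(-1)*96 = (6 + 10) + 4*96 = 16 + 384 = 400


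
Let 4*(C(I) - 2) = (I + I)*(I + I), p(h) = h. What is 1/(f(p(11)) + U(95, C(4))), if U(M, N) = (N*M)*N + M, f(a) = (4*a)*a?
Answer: 1/31359 ≈ 3.1889e-5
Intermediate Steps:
f(a) = 4*a²
C(I) = 2 + I² (C(I) = 2 + ((I + I)*(I + I))/4 = 2 + ((2*I)*(2*I))/4 = 2 + (4*I²)/4 = 2 + I²)
U(M, N) = M + M*N² (U(M, N) = (M*N)*N + M = M*N² + M = M + M*N²)
1/(f(p(11)) + U(95, C(4))) = 1/(4*11² + 95*(1 + (2 + 4²)²)) = 1/(4*121 + 95*(1 + (2 + 16)²)) = 1/(484 + 95*(1 + 18²)) = 1/(484 + 95*(1 + 324)) = 1/(484 + 95*325) = 1/(484 + 30875) = 1/31359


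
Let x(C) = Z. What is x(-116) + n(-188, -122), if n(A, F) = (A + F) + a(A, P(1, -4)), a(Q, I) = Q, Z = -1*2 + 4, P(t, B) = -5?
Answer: -496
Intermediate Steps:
Z = 2 (Z = -2 + 4 = 2)
x(C) = 2
n(A, F) = F + 2*A (n(A, F) = (A + F) + A = F + 2*A)
x(-116) + n(-188, -122) = 2 + (-122 + 2*(-188)) = 2 + (-122 - 376) = 2 - 498 = -496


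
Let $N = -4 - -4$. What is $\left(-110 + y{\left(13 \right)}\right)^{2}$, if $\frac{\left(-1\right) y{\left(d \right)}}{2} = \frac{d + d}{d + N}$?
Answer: $12996$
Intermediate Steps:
$N = 0$ ($N = -4 + 4 = 0$)
$y{\left(d \right)} = -4$ ($y{\left(d \right)} = - 2 \frac{d + d}{d + 0} = - 2 \frac{2 d}{d} = \left(-2\right) 2 = -4$)
$\left(-110 + y{\left(13 \right)}\right)^{2} = \left(-110 - 4\right)^{2} = \left(-114\right)^{2} = 12996$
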